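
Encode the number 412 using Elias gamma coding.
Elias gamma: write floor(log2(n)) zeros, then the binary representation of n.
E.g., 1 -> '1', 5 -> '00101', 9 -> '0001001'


num_bits = floor(log2(412)) + 1 = 9
leading_zeros = num_bits - 1 = 8
binary(412) = 110011100

Elias gamma(412) = '00000000' + '110011100' = 00000000110011100 (17 bits)


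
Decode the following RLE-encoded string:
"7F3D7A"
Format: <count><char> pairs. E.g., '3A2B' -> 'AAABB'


Expanding each <count><char> pair:
  7F -> 'FFFFFFF'
  3D -> 'DDD'
  7A -> 'AAAAAAA'

Decoded = FFFFFFFDDDAAAAAAA


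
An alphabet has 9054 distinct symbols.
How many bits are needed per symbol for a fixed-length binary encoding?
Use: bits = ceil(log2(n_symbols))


log2(9054) = 13.1443
Bracket: 2^13 = 8192 < 9054 <= 2^14 = 16384
So ceil(log2(9054)) = 14

bits = ceil(log2(9054)) = ceil(13.1443) = 14 bits


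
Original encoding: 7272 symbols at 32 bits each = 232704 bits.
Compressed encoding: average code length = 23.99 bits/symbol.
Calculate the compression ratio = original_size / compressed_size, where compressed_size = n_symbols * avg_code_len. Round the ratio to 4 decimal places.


original_size = n_symbols * orig_bits = 7272 * 32 = 232704 bits
compressed_size = n_symbols * avg_code_len = 7272 * 23.99 = 174455.28 bits
ratio = original_size / compressed_size = 232704 / 174455.28 = 1.3339

Compression ratio = 1.3339


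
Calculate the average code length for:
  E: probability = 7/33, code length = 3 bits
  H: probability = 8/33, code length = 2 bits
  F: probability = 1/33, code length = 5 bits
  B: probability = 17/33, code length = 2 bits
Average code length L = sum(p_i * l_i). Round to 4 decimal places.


Weighted contributions p_i * l_i:
  E: (7/33) * 3 = 21/33
  H: (8/33) * 2 = 16/33
  F: (1/33) * 5 = 5/33
  B: (17/33) * 2 = 34/33
Sum = (21 + 16 + 5 + 34)/33 = 76/33

L = 76/33 = 2.3030 bits/symbol


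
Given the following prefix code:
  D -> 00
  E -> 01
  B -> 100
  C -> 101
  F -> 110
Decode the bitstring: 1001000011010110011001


Decoding step by step:
Bits 100 -> B
Bits 100 -> B
Bits 00 -> D
Bits 110 -> F
Bits 101 -> C
Bits 100 -> B
Bits 110 -> F
Bits 01 -> E


Decoded message: BBDFCBFE


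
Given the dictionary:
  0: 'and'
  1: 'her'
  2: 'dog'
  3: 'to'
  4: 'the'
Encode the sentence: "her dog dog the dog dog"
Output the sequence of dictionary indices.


Look up each word in the dictionary:
  'her' -> 1
  'dog' -> 2
  'dog' -> 2
  'the' -> 4
  'dog' -> 2
  'dog' -> 2

Encoded: [1, 2, 2, 4, 2, 2]


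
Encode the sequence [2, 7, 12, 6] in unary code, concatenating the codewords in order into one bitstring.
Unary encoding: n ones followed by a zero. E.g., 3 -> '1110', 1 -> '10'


Encode each number as n ones followed by a terminating 0:
  2 -> 110 (3 bits)
  7 -> 11111110 (8 bits)
  12 -> 1111111111110 (13 bits)
  6 -> 1111110 (7 bits)
Total length = 3 + 8 + 13 + 7 = 31 bits.

Unary([2, 7, 12, 6]) = 1101111111011111111111101111110 (31 bits)


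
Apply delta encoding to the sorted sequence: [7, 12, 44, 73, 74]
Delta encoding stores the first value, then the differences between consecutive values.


First value: 7
Deltas:
  12 - 7 = 5
  44 - 12 = 32
  73 - 44 = 29
  74 - 73 = 1


Delta encoded: [7, 5, 32, 29, 1]


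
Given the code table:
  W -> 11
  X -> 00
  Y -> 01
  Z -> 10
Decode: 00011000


Decoding:
00 -> X
01 -> Y
10 -> Z
00 -> X


Result: XYZX


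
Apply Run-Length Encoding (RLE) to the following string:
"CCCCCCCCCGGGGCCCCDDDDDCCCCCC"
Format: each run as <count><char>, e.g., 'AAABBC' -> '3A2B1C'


Scanning runs left to right:
  i=0: run of 'C' x 9 -> '9C'
  i=9: run of 'G' x 4 -> '4G'
  i=13: run of 'C' x 4 -> '4C'
  i=17: run of 'D' x 5 -> '5D'
  i=22: run of 'C' x 6 -> '6C'

RLE = 9C4G4C5D6C


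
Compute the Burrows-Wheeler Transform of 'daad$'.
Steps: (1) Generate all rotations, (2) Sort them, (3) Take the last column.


Rotations (sorted):
  0: $daad -> last char: d
  1: aad$d -> last char: d
  2: ad$da -> last char: a
  3: d$daa -> last char: a
  4: daad$ -> last char: $


BWT = ddaa$


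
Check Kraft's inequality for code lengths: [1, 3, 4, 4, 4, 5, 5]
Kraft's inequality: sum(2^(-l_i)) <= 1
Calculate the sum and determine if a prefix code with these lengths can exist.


Sum = 2^(-1) + 2^(-3) + 2^(-4) + 2^(-4) + 2^(-4) + 2^(-5) + 2^(-5)
    = 0.5 + 0.125 + 0.0625 + 0.0625 + 0.0625 + 0.03125 + 0.03125
    = 28/32 = 0.875
Since 0.875 <= 1, Kraft's inequality IS satisfied.
A prefix code with these lengths CAN exist.

Kraft sum = 0.875. Satisfied.


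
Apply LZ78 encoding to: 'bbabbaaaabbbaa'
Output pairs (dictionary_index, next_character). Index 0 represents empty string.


LZ78 encoding steps:
Dictionary: {0: ''}
Step 1: w='' (idx 0), next='b' -> output (0, 'b'), add 'b' as idx 1
Step 2: w='b' (idx 1), next='a' -> output (1, 'a'), add 'ba' as idx 2
Step 3: w='b' (idx 1), next='b' -> output (1, 'b'), add 'bb' as idx 3
Step 4: w='' (idx 0), next='a' -> output (0, 'a'), add 'a' as idx 4
Step 5: w='a' (idx 4), next='a' -> output (4, 'a'), add 'aa' as idx 5
Step 6: w='a' (idx 4), next='b' -> output (4, 'b'), add 'ab' as idx 6
Step 7: w='bb' (idx 3), next='a' -> output (3, 'a'), add 'bba' as idx 7
Step 8: w='a' (idx 4), end of input -> output (4, '')


Encoded: [(0, 'b'), (1, 'a'), (1, 'b'), (0, 'a'), (4, 'a'), (4, 'b'), (3, 'a'), (4, '')]


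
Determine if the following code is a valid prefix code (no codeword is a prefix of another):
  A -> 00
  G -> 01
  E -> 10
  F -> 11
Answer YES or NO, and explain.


Checking each pair (does one codeword prefix another?):
  A='00' vs G='01': no prefix
  A='00' vs E='10': no prefix
  A='00' vs F='11': no prefix
  G='01' vs A='00': no prefix
  G='01' vs E='10': no prefix
  G='01' vs F='11': no prefix
  E='10' vs A='00': no prefix
  E='10' vs G='01': no prefix
  E='10' vs F='11': no prefix
  F='11' vs A='00': no prefix
  F='11' vs G='01': no prefix
  F='11' vs E='10': no prefix
No violation found over all pairs.

YES -- this is a valid prefix code. No codeword is a prefix of any other codeword.


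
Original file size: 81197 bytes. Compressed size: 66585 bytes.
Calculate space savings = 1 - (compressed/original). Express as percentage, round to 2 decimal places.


ratio = compressed/original = 66585/81197 = 0.820043
savings = 1 - ratio = 1 - 0.820043 = 0.179957
as a percentage: 0.179957 * 100 = 18.0%

Space savings = 1 - 66585/81197 = 18.0%


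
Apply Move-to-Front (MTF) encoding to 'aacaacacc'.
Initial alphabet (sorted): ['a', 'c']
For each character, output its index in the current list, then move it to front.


MTF encoding:
'a': index 0 in ['a', 'c'] -> ['a', 'c']
'a': index 0 in ['a', 'c'] -> ['a', 'c']
'c': index 1 in ['a', 'c'] -> ['c', 'a']
'a': index 1 in ['c', 'a'] -> ['a', 'c']
'a': index 0 in ['a', 'c'] -> ['a', 'c']
'c': index 1 in ['a', 'c'] -> ['c', 'a']
'a': index 1 in ['c', 'a'] -> ['a', 'c']
'c': index 1 in ['a', 'c'] -> ['c', 'a']
'c': index 0 in ['c', 'a'] -> ['c', 'a']


Output: [0, 0, 1, 1, 0, 1, 1, 1, 0]


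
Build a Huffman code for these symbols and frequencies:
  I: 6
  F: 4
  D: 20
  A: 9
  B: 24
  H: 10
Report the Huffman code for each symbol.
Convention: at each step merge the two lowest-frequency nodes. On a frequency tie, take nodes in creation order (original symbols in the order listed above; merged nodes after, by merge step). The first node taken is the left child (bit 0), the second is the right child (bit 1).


Huffman tree construction:
Step 1: Merge F(4) + I(6) = 10
Step 2: Merge A(9) + H(10) = 19
Step 3: Merge (F+I)(10) + (A+H)(19) = 29
Step 4: Merge D(20) + B(24) = 44
Step 5: Merge ((F+I)+(A+H))(29) + (D+B)(44) = 73
Read each symbol's code off the tree from the root (left child = 0, right child = 1).

Codes:
  I: 001 (length 3)
  F: 000 (length 3)
  D: 10 (length 2)
  A: 010 (length 3)
  B: 11 (length 2)
  H: 011 (length 3)
Average code length: 175/73 = 2.3973 bits/symbol


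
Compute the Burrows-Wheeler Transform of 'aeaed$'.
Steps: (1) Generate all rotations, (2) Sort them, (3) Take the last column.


Rotations (sorted):
  0: $aeaed -> last char: d
  1: aeaed$ -> last char: $
  2: aed$ae -> last char: e
  3: d$aeae -> last char: e
  4: eaed$a -> last char: a
  5: ed$aea -> last char: a


BWT = d$eeaa


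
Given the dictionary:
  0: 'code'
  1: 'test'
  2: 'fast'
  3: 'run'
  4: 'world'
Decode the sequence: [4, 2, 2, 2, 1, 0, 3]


Look up each index in the dictionary:
  4 -> 'world'
  2 -> 'fast'
  2 -> 'fast'
  2 -> 'fast'
  1 -> 'test'
  0 -> 'code'
  3 -> 'run'

Decoded: "world fast fast fast test code run"


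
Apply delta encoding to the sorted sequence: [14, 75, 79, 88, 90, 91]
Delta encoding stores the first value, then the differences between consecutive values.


First value: 14
Deltas:
  75 - 14 = 61
  79 - 75 = 4
  88 - 79 = 9
  90 - 88 = 2
  91 - 90 = 1


Delta encoded: [14, 61, 4, 9, 2, 1]


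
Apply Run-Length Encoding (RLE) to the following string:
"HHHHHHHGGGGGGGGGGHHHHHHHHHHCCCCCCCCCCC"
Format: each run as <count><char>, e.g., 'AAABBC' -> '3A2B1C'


Scanning runs left to right:
  i=0: run of 'H' x 7 -> '7H'
  i=7: run of 'G' x 10 -> '10G'
  i=17: run of 'H' x 10 -> '10H'
  i=27: run of 'C' x 11 -> '11C'

RLE = 7H10G10H11C


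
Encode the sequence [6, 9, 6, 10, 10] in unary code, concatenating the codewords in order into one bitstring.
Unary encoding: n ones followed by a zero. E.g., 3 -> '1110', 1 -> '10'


Encode each number as n ones followed by a terminating 0:
  6 -> 1111110 (7 bits)
  9 -> 1111111110 (10 bits)
  6 -> 1111110 (7 bits)
  10 -> 11111111110 (11 bits)
  10 -> 11111111110 (11 bits)
Total length = 7 + 10 + 7 + 11 + 11 = 46 bits.

Unary([6, 9, 6, 10, 10]) = 1111110111111111011111101111111111011111111110 (46 bits)


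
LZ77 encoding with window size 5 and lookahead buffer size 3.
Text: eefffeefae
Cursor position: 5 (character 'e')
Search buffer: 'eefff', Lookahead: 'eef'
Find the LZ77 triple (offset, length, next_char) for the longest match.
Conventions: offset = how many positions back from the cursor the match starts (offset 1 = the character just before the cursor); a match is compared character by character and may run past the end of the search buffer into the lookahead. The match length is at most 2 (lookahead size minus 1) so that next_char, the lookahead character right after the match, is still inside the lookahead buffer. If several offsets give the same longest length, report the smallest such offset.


Try each offset into the search buffer:
  offset=1 (pos 4, char 'f'): match length 0
  offset=2 (pos 3, char 'f'): match length 0
  offset=3 (pos 2, char 'f'): match length 0
  offset=4 (pos 1, char 'e'): match length 1
  offset=5 (pos 0, char 'e'): match length 2
Longest match has length 2 at offset 5.
next_char = character at position 5 + 2 = 7 -> 'f'

Best match: offset=5, length=2 (matching 'ee' starting at position 0)
LZ77 triple: (5, 2, 'f')


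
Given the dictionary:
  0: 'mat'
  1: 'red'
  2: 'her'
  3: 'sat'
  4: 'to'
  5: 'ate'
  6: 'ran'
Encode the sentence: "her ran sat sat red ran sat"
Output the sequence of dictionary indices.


Look up each word in the dictionary:
  'her' -> 2
  'ran' -> 6
  'sat' -> 3
  'sat' -> 3
  'red' -> 1
  'ran' -> 6
  'sat' -> 3

Encoded: [2, 6, 3, 3, 1, 6, 3]


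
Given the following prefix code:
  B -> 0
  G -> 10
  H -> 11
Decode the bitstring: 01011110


Decoding step by step:
Bits 0 -> B
Bits 10 -> G
Bits 11 -> H
Bits 11 -> H
Bits 0 -> B


Decoded message: BGHHB


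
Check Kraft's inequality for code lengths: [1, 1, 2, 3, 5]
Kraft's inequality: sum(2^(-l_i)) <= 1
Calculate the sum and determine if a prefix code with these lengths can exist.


Sum = 2^(-1) + 2^(-1) + 2^(-2) + 2^(-3) + 2^(-5)
    = 0.5 + 0.5 + 0.25 + 0.125 + 0.03125
    = 45/32 = 1.40625
Since 1.40625 > 1, Kraft's inequality is NOT satisfied.
A prefix code with these lengths CANNOT exist.

Kraft sum = 1.40625. Not satisfied.


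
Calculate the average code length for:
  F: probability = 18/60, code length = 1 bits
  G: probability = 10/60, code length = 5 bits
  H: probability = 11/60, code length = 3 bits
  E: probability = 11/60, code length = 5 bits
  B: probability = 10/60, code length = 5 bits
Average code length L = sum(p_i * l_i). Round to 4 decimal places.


Weighted contributions p_i * l_i:
  F: (18/60) * 1 = 18/60
  G: (10/60) * 5 = 50/60
  H: (11/60) * 3 = 33/60
  E: (11/60) * 5 = 55/60
  B: (10/60) * 5 = 50/60
Sum = (18 + 50 + 33 + 55 + 50)/60 = 206/60

L = 206/60 = 3.4333 bits/symbol


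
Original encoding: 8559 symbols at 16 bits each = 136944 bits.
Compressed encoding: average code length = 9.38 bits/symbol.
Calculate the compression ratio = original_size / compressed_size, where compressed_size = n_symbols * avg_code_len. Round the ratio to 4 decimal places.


original_size = n_symbols * orig_bits = 8559 * 16 = 136944 bits
compressed_size = n_symbols * avg_code_len = 8559 * 9.38 = 80283.42 bits
ratio = original_size / compressed_size = 136944 / 80283.42 = 1.7058

Compression ratio = 1.7058


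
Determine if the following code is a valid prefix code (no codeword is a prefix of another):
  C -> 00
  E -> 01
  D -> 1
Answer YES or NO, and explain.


Checking each pair (does one codeword prefix another?):
  C='00' vs E='01': no prefix
  C='00' vs D='1': no prefix
  E='01' vs C='00': no prefix
  E='01' vs D='1': no prefix
  D='1' vs C='00': no prefix
  D='1' vs E='01': no prefix
No violation found over all pairs.

YES -- this is a valid prefix code. No codeword is a prefix of any other codeword.


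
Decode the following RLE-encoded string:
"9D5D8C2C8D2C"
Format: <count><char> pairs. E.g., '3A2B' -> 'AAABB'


Expanding each <count><char> pair:
  9D -> 'DDDDDDDDD'
  5D -> 'DDDDD'
  8C -> 'CCCCCCCC'
  2C -> 'CC'
  8D -> 'DDDDDDDD'
  2C -> 'CC'

Decoded = DDDDDDDDDDDDDDCCCCCCCCCCDDDDDDDDCC


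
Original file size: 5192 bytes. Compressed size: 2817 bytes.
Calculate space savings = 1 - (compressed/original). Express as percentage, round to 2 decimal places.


ratio = compressed/original = 2817/5192 = 0.542565
savings = 1 - ratio = 1 - 0.542565 = 0.457435
as a percentage: 0.457435 * 100 = 45.74%

Space savings = 1 - 2817/5192 = 45.74%


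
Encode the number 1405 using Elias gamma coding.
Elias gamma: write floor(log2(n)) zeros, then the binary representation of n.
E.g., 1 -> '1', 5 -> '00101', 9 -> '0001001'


num_bits = floor(log2(1405)) + 1 = 11
leading_zeros = num_bits - 1 = 10
binary(1405) = 10101111101

Elias gamma(1405) = '0000000000' + '10101111101' = 000000000010101111101 (21 bits)


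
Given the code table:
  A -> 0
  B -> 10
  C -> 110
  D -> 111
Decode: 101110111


Decoding:
10 -> B
111 -> D
0 -> A
111 -> D


Result: BDAD


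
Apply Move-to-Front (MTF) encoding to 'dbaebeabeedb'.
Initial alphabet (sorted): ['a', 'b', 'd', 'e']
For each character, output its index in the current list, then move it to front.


MTF encoding:
'd': index 2 in ['a', 'b', 'd', 'e'] -> ['d', 'a', 'b', 'e']
'b': index 2 in ['d', 'a', 'b', 'e'] -> ['b', 'd', 'a', 'e']
'a': index 2 in ['b', 'd', 'a', 'e'] -> ['a', 'b', 'd', 'e']
'e': index 3 in ['a', 'b', 'd', 'e'] -> ['e', 'a', 'b', 'd']
'b': index 2 in ['e', 'a', 'b', 'd'] -> ['b', 'e', 'a', 'd']
'e': index 1 in ['b', 'e', 'a', 'd'] -> ['e', 'b', 'a', 'd']
'a': index 2 in ['e', 'b', 'a', 'd'] -> ['a', 'e', 'b', 'd']
'b': index 2 in ['a', 'e', 'b', 'd'] -> ['b', 'a', 'e', 'd']
'e': index 2 in ['b', 'a', 'e', 'd'] -> ['e', 'b', 'a', 'd']
'e': index 0 in ['e', 'b', 'a', 'd'] -> ['e', 'b', 'a', 'd']
'd': index 3 in ['e', 'b', 'a', 'd'] -> ['d', 'e', 'b', 'a']
'b': index 2 in ['d', 'e', 'b', 'a'] -> ['b', 'd', 'e', 'a']


Output: [2, 2, 2, 3, 2, 1, 2, 2, 2, 0, 3, 2]


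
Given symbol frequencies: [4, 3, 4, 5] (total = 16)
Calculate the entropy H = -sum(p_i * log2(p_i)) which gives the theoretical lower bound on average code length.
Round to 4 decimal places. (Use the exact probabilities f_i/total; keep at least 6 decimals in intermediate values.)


Per-symbol terms -p_i * log2(p_i) with p_i = f_i/16:
  p = 4/16 = 0.250000: log2(p) = -2.000000, -p*log2(p) = 0.500000
  p = 3/16 = 0.187500: log2(p) = -2.415037, -p*log2(p) = 0.452820
  p = 4/16 = 0.250000: log2(p) = -2.000000, -p*log2(p) = 0.500000
  p = 5/16 = 0.312500: log2(p) = -1.678072, -p*log2(p) = 0.524397
H = 0.500000 + 0.452820 + 0.500000 + 0.524397 = 1.977217

H = 1.9772 bits/symbol


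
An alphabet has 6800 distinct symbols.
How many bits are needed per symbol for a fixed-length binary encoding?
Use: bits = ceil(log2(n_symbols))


log2(6800) = 12.7313
Bracket: 2^12 = 4096 < 6800 <= 2^13 = 8192
So ceil(log2(6800)) = 13

bits = ceil(log2(6800)) = ceil(12.7313) = 13 bits


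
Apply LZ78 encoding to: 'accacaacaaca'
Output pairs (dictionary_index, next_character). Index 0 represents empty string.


LZ78 encoding steps:
Dictionary: {0: ''}
Step 1: w='' (idx 0), next='a' -> output (0, 'a'), add 'a' as idx 1
Step 2: w='' (idx 0), next='c' -> output (0, 'c'), add 'c' as idx 2
Step 3: w='c' (idx 2), next='a' -> output (2, 'a'), add 'ca' as idx 3
Step 4: w='ca' (idx 3), next='a' -> output (3, 'a'), add 'caa' as idx 4
Step 5: w='caa' (idx 4), next='c' -> output (4, 'c'), add 'caac' as idx 5
Step 6: w='a' (idx 1), end of input -> output (1, '')


Encoded: [(0, 'a'), (0, 'c'), (2, 'a'), (3, 'a'), (4, 'c'), (1, '')]


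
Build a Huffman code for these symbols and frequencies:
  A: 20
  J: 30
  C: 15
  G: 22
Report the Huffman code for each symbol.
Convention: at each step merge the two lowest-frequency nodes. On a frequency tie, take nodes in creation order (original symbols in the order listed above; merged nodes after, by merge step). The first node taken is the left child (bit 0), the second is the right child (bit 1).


Huffman tree construction:
Step 1: Merge C(15) + A(20) = 35
Step 2: Merge G(22) + J(30) = 52
Step 3: Merge (C+A)(35) + (G+J)(52) = 87
Read each symbol's code off the tree from the root (left child = 0, right child = 1).

Codes:
  A: 01 (length 2)
  J: 11 (length 2)
  C: 00 (length 2)
  G: 10 (length 2)
Average code length: 174/87 = 2.0000 bits/symbol


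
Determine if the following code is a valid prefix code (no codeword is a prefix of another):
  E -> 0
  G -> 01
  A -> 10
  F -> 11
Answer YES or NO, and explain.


Checking each pair (does one codeword prefix another?):
  E='0' vs G='01': prefix -- VIOLATION

NO -- this is NOT a valid prefix code. E (0) is a prefix of G (01).


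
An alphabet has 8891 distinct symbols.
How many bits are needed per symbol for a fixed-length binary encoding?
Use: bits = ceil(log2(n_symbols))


log2(8891) = 13.1181
Bracket: 2^13 = 8192 < 8891 <= 2^14 = 16384
So ceil(log2(8891)) = 14

bits = ceil(log2(8891)) = ceil(13.1181) = 14 bits


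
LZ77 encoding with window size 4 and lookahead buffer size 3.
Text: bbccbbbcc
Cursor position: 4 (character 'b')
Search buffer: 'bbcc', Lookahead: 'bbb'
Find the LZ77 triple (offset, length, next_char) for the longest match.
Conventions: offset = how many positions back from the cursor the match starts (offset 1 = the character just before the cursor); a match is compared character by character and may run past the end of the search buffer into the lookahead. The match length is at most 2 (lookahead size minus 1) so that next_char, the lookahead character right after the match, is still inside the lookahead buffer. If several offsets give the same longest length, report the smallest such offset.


Try each offset into the search buffer:
  offset=1 (pos 3, char 'c'): match length 0
  offset=2 (pos 2, char 'c'): match length 0
  offset=3 (pos 1, char 'b'): match length 1
  offset=4 (pos 0, char 'b'): match length 2
Longest match has length 2 at offset 4.
next_char = character at position 4 + 2 = 6 -> 'b'

Best match: offset=4, length=2 (matching 'bb' starting at position 0)
LZ77 triple: (4, 2, 'b')


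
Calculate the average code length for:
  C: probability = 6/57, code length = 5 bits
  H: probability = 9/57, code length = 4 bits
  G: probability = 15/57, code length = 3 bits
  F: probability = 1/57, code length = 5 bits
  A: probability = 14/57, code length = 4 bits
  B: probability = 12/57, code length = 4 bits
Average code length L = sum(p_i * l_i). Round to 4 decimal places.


Weighted contributions p_i * l_i:
  C: (6/57) * 5 = 30/57
  H: (9/57) * 4 = 36/57
  G: (15/57) * 3 = 45/57
  F: (1/57) * 5 = 5/57
  A: (14/57) * 4 = 56/57
  B: (12/57) * 4 = 48/57
Sum = (30 + 36 + 45 + 5 + 56 + 48)/57 = 220/57

L = 220/57 = 3.8596 bits/symbol


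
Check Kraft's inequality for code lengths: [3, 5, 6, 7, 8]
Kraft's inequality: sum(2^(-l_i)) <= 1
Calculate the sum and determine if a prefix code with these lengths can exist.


Sum = 2^(-3) + 2^(-5) + 2^(-6) + 2^(-7) + 2^(-8)
    = 0.125 + 0.03125 + 0.015625 + 0.0078125 + 0.00390625
    = 47/256 = 0.18359375
Since 0.18359375 <= 1, Kraft's inequality IS satisfied.
A prefix code with these lengths CAN exist.

Kraft sum = 0.18359375. Satisfied.


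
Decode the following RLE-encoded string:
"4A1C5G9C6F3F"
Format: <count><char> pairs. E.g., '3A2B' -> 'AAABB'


Expanding each <count><char> pair:
  4A -> 'AAAA'
  1C -> 'C'
  5G -> 'GGGGG'
  9C -> 'CCCCCCCCC'
  6F -> 'FFFFFF'
  3F -> 'FFF'

Decoded = AAAACGGGGGCCCCCCCCCFFFFFFFFF


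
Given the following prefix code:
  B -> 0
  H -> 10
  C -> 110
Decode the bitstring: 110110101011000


Decoding step by step:
Bits 110 -> C
Bits 110 -> C
Bits 10 -> H
Bits 10 -> H
Bits 110 -> C
Bits 0 -> B
Bits 0 -> B


Decoded message: CCHHCBB


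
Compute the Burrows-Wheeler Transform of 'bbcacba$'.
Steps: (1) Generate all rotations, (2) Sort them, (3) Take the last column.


Rotations (sorted):
  0: $bbcacba -> last char: a
  1: a$bbcacb -> last char: b
  2: acba$bbc -> last char: c
  3: ba$bbcac -> last char: c
  4: bbcacba$ -> last char: $
  5: bcacba$b -> last char: b
  6: cacba$bb -> last char: b
  7: cba$bbca -> last char: a


BWT = abcc$bba


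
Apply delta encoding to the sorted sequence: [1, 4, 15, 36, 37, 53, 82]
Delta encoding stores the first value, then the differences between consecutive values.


First value: 1
Deltas:
  4 - 1 = 3
  15 - 4 = 11
  36 - 15 = 21
  37 - 36 = 1
  53 - 37 = 16
  82 - 53 = 29


Delta encoded: [1, 3, 11, 21, 1, 16, 29]


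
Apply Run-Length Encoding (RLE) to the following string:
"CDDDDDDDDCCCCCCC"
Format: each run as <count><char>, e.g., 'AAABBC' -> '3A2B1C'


Scanning runs left to right:
  i=0: run of 'C' x 1 -> '1C'
  i=1: run of 'D' x 8 -> '8D'
  i=9: run of 'C' x 7 -> '7C'

RLE = 1C8D7C


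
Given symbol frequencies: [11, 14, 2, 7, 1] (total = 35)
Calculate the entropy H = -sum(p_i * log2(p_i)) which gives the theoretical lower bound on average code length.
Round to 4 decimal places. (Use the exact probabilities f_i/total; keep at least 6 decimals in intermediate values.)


Per-symbol terms -p_i * log2(p_i) with p_i = f_i/35:
  p = 11/35 = 0.314286: log2(p) = -1.669851, -p*log2(p) = 0.524810
  p = 14/35 = 0.400000: log2(p) = -1.321928, -p*log2(p) = 0.528771
  p = 2/35 = 0.057143: log2(p) = -4.129283, -p*log2(p) = 0.235959
  p = 7/35 = 0.200000: log2(p) = -2.321928, -p*log2(p) = 0.464386
  p = 1/35 = 0.028571: log2(p) = -5.129283, -p*log2(p) = 0.146551
H = 0.524810 + 0.528771 + 0.235959 + 0.464386 + 0.146551 = 1.900477

H = 1.9005 bits/symbol


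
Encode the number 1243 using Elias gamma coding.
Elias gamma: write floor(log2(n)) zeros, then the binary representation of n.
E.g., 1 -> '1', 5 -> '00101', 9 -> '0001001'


num_bits = floor(log2(1243)) + 1 = 11
leading_zeros = num_bits - 1 = 10
binary(1243) = 10011011011

Elias gamma(1243) = '0000000000' + '10011011011' = 000000000010011011011 (21 bits)


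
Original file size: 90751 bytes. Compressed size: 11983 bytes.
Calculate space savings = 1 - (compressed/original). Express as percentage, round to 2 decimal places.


ratio = compressed/original = 11983/90751 = 0.132043
savings = 1 - ratio = 1 - 0.132043 = 0.867957
as a percentage: 0.867957 * 100 = 86.8%

Space savings = 1 - 11983/90751 = 86.8%


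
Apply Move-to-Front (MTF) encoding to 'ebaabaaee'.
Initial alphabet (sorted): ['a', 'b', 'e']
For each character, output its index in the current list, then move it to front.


MTF encoding:
'e': index 2 in ['a', 'b', 'e'] -> ['e', 'a', 'b']
'b': index 2 in ['e', 'a', 'b'] -> ['b', 'e', 'a']
'a': index 2 in ['b', 'e', 'a'] -> ['a', 'b', 'e']
'a': index 0 in ['a', 'b', 'e'] -> ['a', 'b', 'e']
'b': index 1 in ['a', 'b', 'e'] -> ['b', 'a', 'e']
'a': index 1 in ['b', 'a', 'e'] -> ['a', 'b', 'e']
'a': index 0 in ['a', 'b', 'e'] -> ['a', 'b', 'e']
'e': index 2 in ['a', 'b', 'e'] -> ['e', 'a', 'b']
'e': index 0 in ['e', 'a', 'b'] -> ['e', 'a', 'b']


Output: [2, 2, 2, 0, 1, 1, 0, 2, 0]


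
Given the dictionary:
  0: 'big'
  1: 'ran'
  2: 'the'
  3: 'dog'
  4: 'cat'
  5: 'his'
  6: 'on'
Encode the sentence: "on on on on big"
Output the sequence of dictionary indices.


Look up each word in the dictionary:
  'on' -> 6
  'on' -> 6
  'on' -> 6
  'on' -> 6
  'big' -> 0

Encoded: [6, 6, 6, 6, 0]


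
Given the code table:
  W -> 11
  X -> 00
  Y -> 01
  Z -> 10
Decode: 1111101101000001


Decoding:
11 -> W
11 -> W
10 -> Z
11 -> W
01 -> Y
00 -> X
00 -> X
01 -> Y


Result: WWZWYXXY


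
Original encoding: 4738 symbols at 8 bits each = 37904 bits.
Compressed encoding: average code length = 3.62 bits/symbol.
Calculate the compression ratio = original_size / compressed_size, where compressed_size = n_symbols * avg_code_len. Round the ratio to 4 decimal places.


original_size = n_symbols * orig_bits = 4738 * 8 = 37904 bits
compressed_size = n_symbols * avg_code_len = 4738 * 3.62 = 17151.56 bits
ratio = original_size / compressed_size = 37904 / 17151.56 = 2.2099

Compression ratio = 2.2099


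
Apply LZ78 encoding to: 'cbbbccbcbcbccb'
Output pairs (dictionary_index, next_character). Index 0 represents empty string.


LZ78 encoding steps:
Dictionary: {0: ''}
Step 1: w='' (idx 0), next='c' -> output (0, 'c'), add 'c' as idx 1
Step 2: w='' (idx 0), next='b' -> output (0, 'b'), add 'b' as idx 2
Step 3: w='b' (idx 2), next='b' -> output (2, 'b'), add 'bb' as idx 3
Step 4: w='c' (idx 1), next='c' -> output (1, 'c'), add 'cc' as idx 4
Step 5: w='b' (idx 2), next='c' -> output (2, 'c'), add 'bc' as idx 5
Step 6: w='bc' (idx 5), next='b' -> output (5, 'b'), add 'bcb' as idx 6
Step 7: w='cc' (idx 4), next='b' -> output (4, 'b'), add 'ccb' as idx 7


Encoded: [(0, 'c'), (0, 'b'), (2, 'b'), (1, 'c'), (2, 'c'), (5, 'b'), (4, 'b')]


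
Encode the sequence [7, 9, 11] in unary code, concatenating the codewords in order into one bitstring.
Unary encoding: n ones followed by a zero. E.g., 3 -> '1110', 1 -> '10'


Encode each number as n ones followed by a terminating 0:
  7 -> 11111110 (8 bits)
  9 -> 1111111110 (10 bits)
  11 -> 111111111110 (12 bits)
Total length = 8 + 10 + 12 = 30 bits.

Unary([7, 9, 11]) = 111111101111111110111111111110 (30 bits)


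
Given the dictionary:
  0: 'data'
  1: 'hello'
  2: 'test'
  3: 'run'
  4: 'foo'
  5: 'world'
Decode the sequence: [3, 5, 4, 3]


Look up each index in the dictionary:
  3 -> 'run'
  5 -> 'world'
  4 -> 'foo'
  3 -> 'run'

Decoded: "run world foo run"


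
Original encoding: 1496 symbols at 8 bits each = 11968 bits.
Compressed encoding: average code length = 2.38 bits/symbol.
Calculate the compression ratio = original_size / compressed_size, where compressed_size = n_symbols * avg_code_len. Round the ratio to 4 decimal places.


original_size = n_symbols * orig_bits = 1496 * 8 = 11968 bits
compressed_size = n_symbols * avg_code_len = 1496 * 2.38 = 3560.48 bits
ratio = original_size / compressed_size = 11968 / 3560.48 = 3.3613

Compression ratio = 3.3613


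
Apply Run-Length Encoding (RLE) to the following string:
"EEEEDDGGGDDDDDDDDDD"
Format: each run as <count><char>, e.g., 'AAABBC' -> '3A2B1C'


Scanning runs left to right:
  i=0: run of 'E' x 4 -> '4E'
  i=4: run of 'D' x 2 -> '2D'
  i=6: run of 'G' x 3 -> '3G'
  i=9: run of 'D' x 10 -> '10D'

RLE = 4E2D3G10D


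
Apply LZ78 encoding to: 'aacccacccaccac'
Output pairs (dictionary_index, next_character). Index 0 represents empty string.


LZ78 encoding steps:
Dictionary: {0: ''}
Step 1: w='' (idx 0), next='a' -> output (0, 'a'), add 'a' as idx 1
Step 2: w='a' (idx 1), next='c' -> output (1, 'c'), add 'ac' as idx 2
Step 3: w='' (idx 0), next='c' -> output (0, 'c'), add 'c' as idx 3
Step 4: w='c' (idx 3), next='a' -> output (3, 'a'), add 'ca' as idx 4
Step 5: w='c' (idx 3), next='c' -> output (3, 'c'), add 'cc' as idx 5
Step 6: w='ca' (idx 4), next='c' -> output (4, 'c'), add 'cac' as idx 6
Step 7: w='cac' (idx 6), end of input -> output (6, '')


Encoded: [(0, 'a'), (1, 'c'), (0, 'c'), (3, 'a'), (3, 'c'), (4, 'c'), (6, '')]


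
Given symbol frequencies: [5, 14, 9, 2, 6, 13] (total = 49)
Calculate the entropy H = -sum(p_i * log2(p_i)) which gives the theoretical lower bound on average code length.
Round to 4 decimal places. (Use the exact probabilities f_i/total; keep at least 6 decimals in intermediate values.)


Per-symbol terms -p_i * log2(p_i) with p_i = f_i/49:
  p = 5/49 = 0.102041: log2(p) = -3.292782, -p*log2(p) = 0.335998
  p = 14/49 = 0.285714: log2(p) = -1.807355, -p*log2(p) = 0.516387
  p = 9/49 = 0.183673: log2(p) = -2.444785, -p*log2(p) = 0.449042
  p = 2/49 = 0.040816: log2(p) = -4.614710, -p*log2(p) = 0.188356
  p = 6/49 = 0.122449: log2(p) = -3.029747, -p*log2(p) = 0.370989
  p = 13/49 = 0.265306: log2(p) = -1.914270, -p*log2(p) = 0.507868
H = 0.335998 + 0.516387 + 0.449042 + 0.188356 + 0.370989 + 0.507868 = 2.368640

H = 2.3686 bits/symbol


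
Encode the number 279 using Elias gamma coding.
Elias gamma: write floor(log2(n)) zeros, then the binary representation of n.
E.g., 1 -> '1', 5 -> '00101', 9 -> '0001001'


num_bits = floor(log2(279)) + 1 = 9
leading_zeros = num_bits - 1 = 8
binary(279) = 100010111

Elias gamma(279) = '00000000' + '100010111' = 00000000100010111 (17 bits)


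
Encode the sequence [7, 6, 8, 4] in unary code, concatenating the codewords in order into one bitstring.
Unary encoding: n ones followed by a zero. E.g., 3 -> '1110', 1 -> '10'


Encode each number as n ones followed by a terminating 0:
  7 -> 11111110 (8 bits)
  6 -> 1111110 (7 bits)
  8 -> 111111110 (9 bits)
  4 -> 11110 (5 bits)
Total length = 8 + 7 + 9 + 5 = 29 bits.

Unary([7, 6, 8, 4]) = 11111110111111011111111011110 (29 bits)


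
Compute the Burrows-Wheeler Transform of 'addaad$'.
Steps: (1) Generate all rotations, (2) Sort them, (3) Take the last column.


Rotations (sorted):
  0: $addaad -> last char: d
  1: aad$add -> last char: d
  2: ad$adda -> last char: a
  3: addaad$ -> last char: $
  4: d$addaa -> last char: a
  5: daad$ad -> last char: d
  6: ddaad$a -> last char: a


BWT = dda$ada


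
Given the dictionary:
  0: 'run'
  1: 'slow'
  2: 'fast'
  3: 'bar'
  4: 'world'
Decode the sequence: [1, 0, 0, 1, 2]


Look up each index in the dictionary:
  1 -> 'slow'
  0 -> 'run'
  0 -> 'run'
  1 -> 'slow'
  2 -> 'fast'

Decoded: "slow run run slow fast"


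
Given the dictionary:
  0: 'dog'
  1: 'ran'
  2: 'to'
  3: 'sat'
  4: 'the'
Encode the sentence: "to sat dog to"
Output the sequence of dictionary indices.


Look up each word in the dictionary:
  'to' -> 2
  'sat' -> 3
  'dog' -> 0
  'to' -> 2

Encoded: [2, 3, 0, 2]


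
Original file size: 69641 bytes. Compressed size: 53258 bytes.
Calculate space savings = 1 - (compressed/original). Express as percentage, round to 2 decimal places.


ratio = compressed/original = 53258/69641 = 0.764751
savings = 1 - ratio = 1 - 0.764751 = 0.235249
as a percentage: 0.235249 * 100 = 23.52%

Space savings = 1 - 53258/69641 = 23.52%


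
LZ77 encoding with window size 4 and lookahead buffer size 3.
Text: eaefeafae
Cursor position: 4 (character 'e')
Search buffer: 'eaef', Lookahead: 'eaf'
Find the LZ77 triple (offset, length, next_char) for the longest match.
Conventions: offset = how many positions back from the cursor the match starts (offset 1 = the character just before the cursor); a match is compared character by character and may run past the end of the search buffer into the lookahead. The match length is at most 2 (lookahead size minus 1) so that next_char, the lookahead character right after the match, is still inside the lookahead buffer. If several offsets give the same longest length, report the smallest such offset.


Try each offset into the search buffer:
  offset=1 (pos 3, char 'f'): match length 0
  offset=2 (pos 2, char 'e'): match length 1
  offset=3 (pos 1, char 'a'): match length 0
  offset=4 (pos 0, char 'e'): match length 2
Longest match has length 2 at offset 4.
next_char = character at position 4 + 2 = 6 -> 'f'

Best match: offset=4, length=2 (matching 'ea' starting at position 0)
LZ77 triple: (4, 2, 'f')


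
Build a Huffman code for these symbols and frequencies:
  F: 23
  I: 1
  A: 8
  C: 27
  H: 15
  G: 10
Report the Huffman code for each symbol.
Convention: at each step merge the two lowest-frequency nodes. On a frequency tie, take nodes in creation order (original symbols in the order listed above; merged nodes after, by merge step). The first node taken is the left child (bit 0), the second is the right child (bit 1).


Huffman tree construction:
Step 1: Merge I(1) + A(8) = 9
Step 2: Merge (I+A)(9) + G(10) = 19
Step 3: Merge H(15) + ((I+A)+G)(19) = 34
Step 4: Merge F(23) + C(27) = 50
Step 5: Merge (H+((I+A)+G))(34) + (F+C)(50) = 84
Read each symbol's code off the tree from the root (left child = 0, right child = 1).

Codes:
  F: 10 (length 2)
  I: 0100 (length 4)
  A: 0101 (length 4)
  C: 11 (length 2)
  H: 00 (length 2)
  G: 011 (length 3)
Average code length: 196/84 = 2.3333 bits/symbol


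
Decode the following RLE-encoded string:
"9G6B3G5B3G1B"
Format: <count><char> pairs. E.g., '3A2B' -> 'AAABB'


Expanding each <count><char> pair:
  9G -> 'GGGGGGGGG'
  6B -> 'BBBBBB'
  3G -> 'GGG'
  5B -> 'BBBBB'
  3G -> 'GGG'
  1B -> 'B'

Decoded = GGGGGGGGGBBBBBBGGGBBBBBGGGB


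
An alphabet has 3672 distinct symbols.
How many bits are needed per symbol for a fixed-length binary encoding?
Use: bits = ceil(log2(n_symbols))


log2(3672) = 11.8424
Bracket: 2^11 = 2048 < 3672 <= 2^12 = 4096
So ceil(log2(3672)) = 12

bits = ceil(log2(3672)) = ceil(11.8424) = 12 bits


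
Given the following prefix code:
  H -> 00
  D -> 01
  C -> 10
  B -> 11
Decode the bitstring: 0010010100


Decoding step by step:
Bits 00 -> H
Bits 10 -> C
Bits 01 -> D
Bits 01 -> D
Bits 00 -> H


Decoded message: HCDDH


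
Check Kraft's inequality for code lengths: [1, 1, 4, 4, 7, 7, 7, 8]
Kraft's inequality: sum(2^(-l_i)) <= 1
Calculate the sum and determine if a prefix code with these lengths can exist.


Sum = 2^(-1) + 2^(-1) + 2^(-4) + 2^(-4) + 2^(-7) + 2^(-7) + 2^(-7) + 2^(-8)
    = 0.5 + 0.5 + 0.0625 + 0.0625 + 0.0078125 + 0.0078125 + 0.0078125 + 0.00390625
    = 295/256 = 1.15234375
Since 1.15234375 > 1, Kraft's inequality is NOT satisfied.
A prefix code with these lengths CANNOT exist.

Kraft sum = 1.15234375. Not satisfied.


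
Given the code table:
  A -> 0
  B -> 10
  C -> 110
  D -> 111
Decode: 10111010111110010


Decoding:
10 -> B
111 -> D
0 -> A
10 -> B
111 -> D
110 -> C
0 -> A
10 -> B


Result: BDABDCAB


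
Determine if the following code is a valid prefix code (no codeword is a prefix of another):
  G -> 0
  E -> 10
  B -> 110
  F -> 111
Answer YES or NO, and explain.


Checking each pair (does one codeword prefix another?):
  G='0' vs E='10': no prefix
  G='0' vs B='110': no prefix
  G='0' vs F='111': no prefix
  E='10' vs G='0': no prefix
  E='10' vs B='110': no prefix
  E='10' vs F='111': no prefix
  B='110' vs G='0': no prefix
  B='110' vs E='10': no prefix
  B='110' vs F='111': no prefix
  F='111' vs G='0': no prefix
  F='111' vs E='10': no prefix
  F='111' vs B='110': no prefix
No violation found over all pairs.

YES -- this is a valid prefix code. No codeword is a prefix of any other codeword.


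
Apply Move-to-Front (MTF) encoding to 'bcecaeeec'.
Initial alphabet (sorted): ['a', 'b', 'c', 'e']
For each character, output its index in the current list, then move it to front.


MTF encoding:
'b': index 1 in ['a', 'b', 'c', 'e'] -> ['b', 'a', 'c', 'e']
'c': index 2 in ['b', 'a', 'c', 'e'] -> ['c', 'b', 'a', 'e']
'e': index 3 in ['c', 'b', 'a', 'e'] -> ['e', 'c', 'b', 'a']
'c': index 1 in ['e', 'c', 'b', 'a'] -> ['c', 'e', 'b', 'a']
'a': index 3 in ['c', 'e', 'b', 'a'] -> ['a', 'c', 'e', 'b']
'e': index 2 in ['a', 'c', 'e', 'b'] -> ['e', 'a', 'c', 'b']
'e': index 0 in ['e', 'a', 'c', 'b'] -> ['e', 'a', 'c', 'b']
'e': index 0 in ['e', 'a', 'c', 'b'] -> ['e', 'a', 'c', 'b']
'c': index 2 in ['e', 'a', 'c', 'b'] -> ['c', 'e', 'a', 'b']


Output: [1, 2, 3, 1, 3, 2, 0, 0, 2]


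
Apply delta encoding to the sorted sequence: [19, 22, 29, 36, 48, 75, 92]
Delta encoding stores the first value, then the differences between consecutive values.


First value: 19
Deltas:
  22 - 19 = 3
  29 - 22 = 7
  36 - 29 = 7
  48 - 36 = 12
  75 - 48 = 27
  92 - 75 = 17


Delta encoded: [19, 3, 7, 7, 12, 27, 17]


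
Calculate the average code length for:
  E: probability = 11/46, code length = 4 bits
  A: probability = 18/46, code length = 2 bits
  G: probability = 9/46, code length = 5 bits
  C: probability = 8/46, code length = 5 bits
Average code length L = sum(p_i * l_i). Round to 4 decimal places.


Weighted contributions p_i * l_i:
  E: (11/46) * 4 = 44/46
  A: (18/46) * 2 = 36/46
  G: (9/46) * 5 = 45/46
  C: (8/46) * 5 = 40/46
Sum = (44 + 36 + 45 + 40)/46 = 165/46

L = 165/46 = 3.5870 bits/symbol


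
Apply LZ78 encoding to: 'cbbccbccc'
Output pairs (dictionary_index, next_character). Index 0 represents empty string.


LZ78 encoding steps:
Dictionary: {0: ''}
Step 1: w='' (idx 0), next='c' -> output (0, 'c'), add 'c' as idx 1
Step 2: w='' (idx 0), next='b' -> output (0, 'b'), add 'b' as idx 2
Step 3: w='b' (idx 2), next='c' -> output (2, 'c'), add 'bc' as idx 3
Step 4: w='c' (idx 1), next='b' -> output (1, 'b'), add 'cb' as idx 4
Step 5: w='c' (idx 1), next='c' -> output (1, 'c'), add 'cc' as idx 5
Step 6: w='c' (idx 1), end of input -> output (1, '')


Encoded: [(0, 'c'), (0, 'b'), (2, 'c'), (1, 'b'), (1, 'c'), (1, '')]


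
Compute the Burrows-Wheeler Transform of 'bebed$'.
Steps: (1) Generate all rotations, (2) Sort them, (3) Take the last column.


Rotations (sorted):
  0: $bebed -> last char: d
  1: bebed$ -> last char: $
  2: bed$be -> last char: e
  3: d$bebe -> last char: e
  4: ebed$b -> last char: b
  5: ed$beb -> last char: b


BWT = d$eebb


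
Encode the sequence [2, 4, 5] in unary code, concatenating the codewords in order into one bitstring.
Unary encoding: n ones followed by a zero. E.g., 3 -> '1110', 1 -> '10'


Encode each number as n ones followed by a terminating 0:
  2 -> 110 (3 bits)
  4 -> 11110 (5 bits)
  5 -> 111110 (6 bits)
Total length = 3 + 5 + 6 = 14 bits.

Unary([2, 4, 5]) = 11011110111110 (14 bits)


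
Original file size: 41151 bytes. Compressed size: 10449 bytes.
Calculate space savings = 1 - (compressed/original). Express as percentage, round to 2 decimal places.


ratio = compressed/original = 10449/41151 = 0.253918
savings = 1 - ratio = 1 - 0.253918 = 0.746082
as a percentage: 0.746082 * 100 = 74.61%

Space savings = 1 - 10449/41151 = 74.61%


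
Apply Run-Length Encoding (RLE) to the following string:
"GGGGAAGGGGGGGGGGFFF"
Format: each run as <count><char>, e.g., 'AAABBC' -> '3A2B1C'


Scanning runs left to right:
  i=0: run of 'G' x 4 -> '4G'
  i=4: run of 'A' x 2 -> '2A'
  i=6: run of 'G' x 10 -> '10G'
  i=16: run of 'F' x 3 -> '3F'

RLE = 4G2A10G3F


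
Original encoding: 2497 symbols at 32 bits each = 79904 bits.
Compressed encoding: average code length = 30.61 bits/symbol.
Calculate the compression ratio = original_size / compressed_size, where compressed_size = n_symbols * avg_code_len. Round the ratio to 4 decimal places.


original_size = n_symbols * orig_bits = 2497 * 32 = 79904 bits
compressed_size = n_symbols * avg_code_len = 2497 * 30.61 = 76433.17 bits
ratio = original_size / compressed_size = 79904 / 76433.17 = 1.0454

Compression ratio = 1.0454
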